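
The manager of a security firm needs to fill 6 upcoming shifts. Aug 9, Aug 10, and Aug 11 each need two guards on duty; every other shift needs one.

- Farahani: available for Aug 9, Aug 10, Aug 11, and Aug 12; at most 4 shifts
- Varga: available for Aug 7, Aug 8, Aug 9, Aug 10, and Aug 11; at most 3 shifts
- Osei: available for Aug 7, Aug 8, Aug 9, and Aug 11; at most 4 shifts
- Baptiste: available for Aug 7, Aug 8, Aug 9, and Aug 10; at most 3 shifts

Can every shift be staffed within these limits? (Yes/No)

Yes

Aug 12 can only be covered by Farahani, so that assignment is forced.
One valid schedule: Aug 7→Varga, Aug 8→Varga, Aug 9→Farahani+Osei, Aug 10→Farahani+Varga, Aug 11→Farahani+Osei, Aug 12→Farahani.
Loads: Farahani 4/4, Varga 3/3, Osei 2/4, Baptiste 0/3 — all within limits.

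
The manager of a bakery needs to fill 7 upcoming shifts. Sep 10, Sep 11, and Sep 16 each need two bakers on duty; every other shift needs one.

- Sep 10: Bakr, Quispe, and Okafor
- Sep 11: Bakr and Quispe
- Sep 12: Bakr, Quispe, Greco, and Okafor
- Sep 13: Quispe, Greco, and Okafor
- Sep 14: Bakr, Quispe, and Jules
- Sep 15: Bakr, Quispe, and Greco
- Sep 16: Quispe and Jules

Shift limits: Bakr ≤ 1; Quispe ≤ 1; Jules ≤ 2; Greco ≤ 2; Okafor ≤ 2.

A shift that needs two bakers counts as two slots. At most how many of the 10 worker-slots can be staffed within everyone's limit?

Total capacity across all bakers is 1+1+2+2+2 = 8, and 10 slots are needed, so at most 8 can be filled.
An assignment achieving 8: Sep 10→Okafor, Sep 11→Bakr+Quispe, Sep 12→Okafor, Sep 13→Greco, Sep 14→Jules, Sep 15→Greco, Sep 16→Jules.
Loads: Bakr 1/1, Quispe 1/1, Jules 2/2, Greco 2/2, Okafor 2/2.

8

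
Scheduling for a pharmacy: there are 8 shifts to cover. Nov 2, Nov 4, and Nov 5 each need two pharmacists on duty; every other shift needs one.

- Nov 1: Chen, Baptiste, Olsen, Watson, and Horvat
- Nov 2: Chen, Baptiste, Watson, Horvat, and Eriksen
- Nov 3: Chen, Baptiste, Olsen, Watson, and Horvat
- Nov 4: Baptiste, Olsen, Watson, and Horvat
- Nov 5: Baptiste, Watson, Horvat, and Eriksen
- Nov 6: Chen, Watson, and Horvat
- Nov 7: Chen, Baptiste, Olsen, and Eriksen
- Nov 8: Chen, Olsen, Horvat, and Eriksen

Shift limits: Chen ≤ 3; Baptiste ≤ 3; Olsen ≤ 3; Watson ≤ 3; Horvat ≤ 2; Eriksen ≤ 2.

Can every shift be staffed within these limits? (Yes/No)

One valid schedule: Nov 1→Baptiste, Nov 2→Watson+Horvat, Nov 3→Baptiste, Nov 4→Baptiste+Olsen, Nov 5→Watson+Horvat, Nov 6→Chen, Nov 7→Chen, Nov 8→Chen.
Loads: Chen 3/3, Baptiste 3/3, Olsen 1/3, Watson 2/3, Horvat 2/2, Eriksen 0/2 — all within limits.

Yes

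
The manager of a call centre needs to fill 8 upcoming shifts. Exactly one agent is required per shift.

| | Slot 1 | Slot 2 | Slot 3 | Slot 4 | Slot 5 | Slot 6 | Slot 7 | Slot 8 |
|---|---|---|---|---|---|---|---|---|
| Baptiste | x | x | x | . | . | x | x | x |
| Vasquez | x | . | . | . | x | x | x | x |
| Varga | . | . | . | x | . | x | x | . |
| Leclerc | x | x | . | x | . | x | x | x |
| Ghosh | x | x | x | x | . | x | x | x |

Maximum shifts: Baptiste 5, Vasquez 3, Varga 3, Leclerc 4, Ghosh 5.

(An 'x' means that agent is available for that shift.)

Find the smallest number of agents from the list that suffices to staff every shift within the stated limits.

8 slots to fill and no one can take more than 5, so at least ⌈8/5⌉ = 2 agents are needed.
Vasquez and Ghosh alone can cover everything: Slot 1→Vasquez, Slot 2→Ghosh, Slot 3→Ghosh, Slot 4→Ghosh, Slot 5→Vasquez, Slot 6→Vasquez, Slot 7→Ghosh, Slot 8→Ghosh.

2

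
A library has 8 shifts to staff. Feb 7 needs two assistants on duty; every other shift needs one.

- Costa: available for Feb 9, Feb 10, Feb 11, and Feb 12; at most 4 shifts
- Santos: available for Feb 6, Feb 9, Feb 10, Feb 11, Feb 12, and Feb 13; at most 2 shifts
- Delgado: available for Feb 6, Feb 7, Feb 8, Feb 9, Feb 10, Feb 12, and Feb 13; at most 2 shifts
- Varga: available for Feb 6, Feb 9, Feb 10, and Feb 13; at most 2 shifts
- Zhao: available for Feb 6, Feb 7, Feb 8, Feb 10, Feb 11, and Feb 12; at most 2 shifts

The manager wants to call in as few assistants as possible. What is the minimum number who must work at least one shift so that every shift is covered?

9 slots to fill and no one can take more than 4, so at least ⌈9/4⌉ = 3 assistants are needed.
Any 3 assistants together have capacity at most 4+2+2 = 8 < 9 slots, so 3 can never suffice.
Costa, Santos, Delgado, and Zhao alone can cover everything: Feb 6→Santos, Feb 7→Delgado+Zhao, Feb 8→Delgado, Feb 9→Costa, Feb 10→Costa, Feb 11→Costa, Feb 12→Costa, Feb 13→Santos.

4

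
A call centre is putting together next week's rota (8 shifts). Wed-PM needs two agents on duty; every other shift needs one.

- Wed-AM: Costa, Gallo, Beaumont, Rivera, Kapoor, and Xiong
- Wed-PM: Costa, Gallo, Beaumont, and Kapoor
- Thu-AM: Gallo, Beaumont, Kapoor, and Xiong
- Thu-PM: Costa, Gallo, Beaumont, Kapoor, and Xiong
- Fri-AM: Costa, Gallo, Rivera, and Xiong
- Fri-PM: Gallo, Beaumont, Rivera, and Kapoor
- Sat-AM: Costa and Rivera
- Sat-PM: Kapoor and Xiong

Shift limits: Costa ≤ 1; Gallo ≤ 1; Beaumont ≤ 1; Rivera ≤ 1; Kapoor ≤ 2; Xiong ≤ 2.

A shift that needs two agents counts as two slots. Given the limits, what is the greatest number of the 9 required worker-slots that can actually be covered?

Total capacity across all agents is 1+1+1+1+2+2 = 8, and 9 slots are needed, so at most 8 can be filled.
An assignment achieving 8: Wed-AM→Xiong, Wed-PM→Gallo+Beaumont, Thu-AM→Kapoor, Thu-PM→Xiong, Fri-AM→Rivera, Sat-AM→Costa, Sat-PM→Kapoor.
Loads: Costa 1/1, Gallo 1/1, Beaumont 1/1, Rivera 1/1, Kapoor 2/2, Xiong 2/2.

8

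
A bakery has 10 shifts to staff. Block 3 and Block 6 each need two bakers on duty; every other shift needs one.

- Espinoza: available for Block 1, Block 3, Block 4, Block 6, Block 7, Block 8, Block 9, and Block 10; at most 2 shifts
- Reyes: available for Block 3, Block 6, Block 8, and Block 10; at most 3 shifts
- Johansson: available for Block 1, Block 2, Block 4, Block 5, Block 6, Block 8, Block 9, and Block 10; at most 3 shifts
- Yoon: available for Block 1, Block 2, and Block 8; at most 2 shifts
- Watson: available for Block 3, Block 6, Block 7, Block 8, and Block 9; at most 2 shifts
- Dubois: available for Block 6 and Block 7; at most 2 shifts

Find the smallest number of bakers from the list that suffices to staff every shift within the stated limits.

5

12 slots to fill and no one can take more than 3, so at least ⌈12/3⌉ = 4 bakers are needed.
Any 4 bakers together have capacity at most 3+3+2+2 = 10 < 12 slots, so 4 can never suffice.
Espinoza, Reyes, Johansson, Yoon, and Watson alone can cover everything: Block 1→Yoon, Block 2→Johansson, Block 3→Reyes+Watson, Block 4→Espinoza, Block 5→Johansson, Block 6→Reyes+Watson, Block 7→Espinoza, Block 8→Yoon, Block 9→Johansson, Block 10→Reyes.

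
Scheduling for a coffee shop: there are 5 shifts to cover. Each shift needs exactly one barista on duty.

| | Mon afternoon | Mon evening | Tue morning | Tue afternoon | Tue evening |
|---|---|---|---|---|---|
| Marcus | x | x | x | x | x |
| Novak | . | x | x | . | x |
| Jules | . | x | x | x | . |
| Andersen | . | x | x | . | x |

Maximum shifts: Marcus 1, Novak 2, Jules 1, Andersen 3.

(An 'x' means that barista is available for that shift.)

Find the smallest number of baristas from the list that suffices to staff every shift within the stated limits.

5 slots to fill and no one can take more than 3, so at least ⌈5/3⌉ = 2 baristas are needed.
Shifts {Mon afternoon, Mon evening, Tue afternoon} need 3 slots, but among the baristas available for them (Marcus, Novak, Jules, and Andersen) any 2 together supply at most 2. So 2 baristas are not enough.
Marcus, Jules, and Andersen alone can cover everything: Mon afternoon→Marcus, Mon evening→Andersen, Tue morning→Andersen, Tue afternoon→Jules, Tue evening→Andersen.

3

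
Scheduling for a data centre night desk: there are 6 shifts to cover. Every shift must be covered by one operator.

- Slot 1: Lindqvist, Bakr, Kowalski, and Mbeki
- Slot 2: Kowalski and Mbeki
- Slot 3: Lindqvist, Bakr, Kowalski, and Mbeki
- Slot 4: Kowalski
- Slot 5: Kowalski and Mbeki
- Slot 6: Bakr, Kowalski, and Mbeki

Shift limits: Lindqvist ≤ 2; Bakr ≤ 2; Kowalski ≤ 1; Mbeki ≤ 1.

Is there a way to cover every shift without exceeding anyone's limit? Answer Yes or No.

No

Total capacity is 6 and 6 slots are needed, so capacity alone doesn't rule it out.
Shifts {Slot 2, Slot 4, Slot 5} need 3 worker-slots in total, but the operators available for any of those shifts (Kowalski and Mbeki) can supply at most 2 among them. So no valid schedule exists.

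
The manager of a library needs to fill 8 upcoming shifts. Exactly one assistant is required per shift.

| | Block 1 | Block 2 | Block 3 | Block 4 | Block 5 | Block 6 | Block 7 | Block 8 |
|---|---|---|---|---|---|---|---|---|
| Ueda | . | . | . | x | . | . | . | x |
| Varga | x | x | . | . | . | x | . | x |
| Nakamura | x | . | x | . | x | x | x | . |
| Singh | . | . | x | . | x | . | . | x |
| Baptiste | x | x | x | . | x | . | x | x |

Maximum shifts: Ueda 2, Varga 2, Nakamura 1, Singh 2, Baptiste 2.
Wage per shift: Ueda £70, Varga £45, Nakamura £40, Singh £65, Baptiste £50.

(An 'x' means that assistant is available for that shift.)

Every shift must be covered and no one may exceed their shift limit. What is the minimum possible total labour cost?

£430

Block 4 can only be covered by Ueda, so that assignment is forced.
Picking the cheapest available assistant for each shift independently would cost £360, but that ignores the shift limits.
An optimal schedule: Block 1→Varga, Block 2→Varga, Block 3→Baptiste, Block 4→Ueda, Block 5→Singh, Block 6→Nakamura, Block 7→Baptiste, Block 8→Singh.
Total: 45 + 45 + 50 + 70 + 65 + 40 + 50 + 65 = £430.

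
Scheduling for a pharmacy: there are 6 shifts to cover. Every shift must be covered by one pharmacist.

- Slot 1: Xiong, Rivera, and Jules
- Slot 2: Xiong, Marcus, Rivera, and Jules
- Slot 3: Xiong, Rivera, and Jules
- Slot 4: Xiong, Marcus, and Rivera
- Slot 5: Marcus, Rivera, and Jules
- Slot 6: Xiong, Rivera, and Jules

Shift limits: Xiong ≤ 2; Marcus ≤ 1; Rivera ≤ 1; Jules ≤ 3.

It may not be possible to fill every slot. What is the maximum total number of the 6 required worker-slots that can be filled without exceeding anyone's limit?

Total capacity across all pharmacists is 2+1+1+3 = 7, and 6 slots are needed, so at most 6 can be filled.
An assignment achieving 6: Slot 1→Xiong, Slot 2→Jules, Slot 3→Xiong, Slot 4→Marcus, Slot 5→Rivera, Slot 6→Jules.
Loads: Xiong 2/2, Marcus 1/1, Rivera 1/1, Jules 2/3.

6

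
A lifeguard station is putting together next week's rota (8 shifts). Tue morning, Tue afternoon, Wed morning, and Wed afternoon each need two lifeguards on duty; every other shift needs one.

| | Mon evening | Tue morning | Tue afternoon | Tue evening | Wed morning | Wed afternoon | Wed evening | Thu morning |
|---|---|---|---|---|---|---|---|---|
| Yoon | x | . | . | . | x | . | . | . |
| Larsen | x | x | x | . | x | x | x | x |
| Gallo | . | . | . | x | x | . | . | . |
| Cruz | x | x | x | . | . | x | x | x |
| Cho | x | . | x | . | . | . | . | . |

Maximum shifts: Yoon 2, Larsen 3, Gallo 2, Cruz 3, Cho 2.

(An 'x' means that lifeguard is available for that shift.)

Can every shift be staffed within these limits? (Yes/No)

Total capacity is 12 and 12 slots are needed, so capacity alone doesn't rule it out.
Shifts {Tue morning, Tue afternoon, Wed afternoon, Wed evening, Thu morning} need 8 worker-slots in total, but the lifeguards available for any of those shifts (Larsen, Cruz, and Cho) can supply at most 7 among them. So no valid schedule exists.

No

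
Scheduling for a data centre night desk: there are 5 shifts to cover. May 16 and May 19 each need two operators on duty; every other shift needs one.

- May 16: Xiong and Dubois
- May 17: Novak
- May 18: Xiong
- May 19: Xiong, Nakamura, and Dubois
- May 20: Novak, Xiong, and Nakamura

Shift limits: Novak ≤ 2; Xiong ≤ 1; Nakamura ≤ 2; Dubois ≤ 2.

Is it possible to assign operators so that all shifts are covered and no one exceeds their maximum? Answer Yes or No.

No

Total capacity is 7 and 7 slots are needed, so capacity alone doesn't rule it out.
Shifts {May 16, May 18} need 3 worker-slots in total, but the operators available for any of those shifts (Xiong and Dubois) can supply at most 2 among them. So no valid schedule exists.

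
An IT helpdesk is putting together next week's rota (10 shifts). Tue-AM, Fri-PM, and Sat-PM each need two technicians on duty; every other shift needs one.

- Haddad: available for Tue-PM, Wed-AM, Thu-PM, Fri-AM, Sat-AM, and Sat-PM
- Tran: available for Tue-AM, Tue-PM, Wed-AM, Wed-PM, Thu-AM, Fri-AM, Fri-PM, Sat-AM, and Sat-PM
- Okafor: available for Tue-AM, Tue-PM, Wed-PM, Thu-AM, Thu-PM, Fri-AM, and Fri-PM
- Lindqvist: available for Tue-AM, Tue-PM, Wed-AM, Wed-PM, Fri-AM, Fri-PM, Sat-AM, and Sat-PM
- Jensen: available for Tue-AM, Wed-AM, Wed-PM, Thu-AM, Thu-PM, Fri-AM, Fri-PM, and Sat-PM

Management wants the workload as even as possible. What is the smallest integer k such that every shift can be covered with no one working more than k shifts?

3

With 5 technicians and 13 worker-slots to fill, someone must work at least ⌈13/5⌉ = 3 shifts, so k ≥ 3.
k = 3 works: Tue-AM→Okafor+Lindqvist, Tue-PM→Haddad, Wed-AM→Tran, Wed-PM→Tran, Thu-AM→Tran, Thu-PM→Haddad, Fri-AM→Okafor, Fri-PM→Okafor+Lindqvist, Sat-AM→Haddad, Sat-PM→Lindqvist+Jensen.
Loads: Haddad 3, Tran 3, Okafor 3, Lindqvist 3, Jensen 1 — all ≤ 3.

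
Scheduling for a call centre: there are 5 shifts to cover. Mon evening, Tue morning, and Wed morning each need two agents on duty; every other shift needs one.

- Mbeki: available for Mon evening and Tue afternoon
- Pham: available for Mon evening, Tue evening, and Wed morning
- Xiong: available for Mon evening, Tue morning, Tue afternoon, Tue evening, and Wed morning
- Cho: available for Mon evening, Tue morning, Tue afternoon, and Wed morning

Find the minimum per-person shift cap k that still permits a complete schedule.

2

With 4 agents and 8 worker-slots to fill, someone must work at least ⌈8/4⌉ = 2 shifts, so k ≥ 2.
k = 2 works: Mon evening→Mbeki+Cho, Tue morning→Xiong+Cho, Tue afternoon→Mbeki, Tue evening→Pham, Wed morning→Pham+Xiong.
Loads: Mbeki 2, Pham 2, Xiong 2, Cho 2 — all ≤ 2.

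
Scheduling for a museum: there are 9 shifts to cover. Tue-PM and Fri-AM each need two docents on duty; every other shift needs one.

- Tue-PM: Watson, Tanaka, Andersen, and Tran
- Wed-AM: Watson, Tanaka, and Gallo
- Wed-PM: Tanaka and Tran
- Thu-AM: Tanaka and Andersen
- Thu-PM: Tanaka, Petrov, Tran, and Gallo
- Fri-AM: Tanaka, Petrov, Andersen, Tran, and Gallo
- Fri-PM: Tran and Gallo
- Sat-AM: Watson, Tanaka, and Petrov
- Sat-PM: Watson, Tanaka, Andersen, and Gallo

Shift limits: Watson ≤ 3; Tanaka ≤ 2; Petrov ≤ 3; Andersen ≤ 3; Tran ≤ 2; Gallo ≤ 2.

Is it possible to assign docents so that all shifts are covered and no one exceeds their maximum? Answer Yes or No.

Yes

One valid schedule: Tue-PM→Andersen+Tran, Wed-AM→Watson, Wed-PM→Tanaka, Thu-AM→Tanaka, Thu-PM→Petrov, Fri-AM→Petrov+Andersen, Fri-PM→Tran, Sat-AM→Watson, Sat-PM→Watson.
Loads: Watson 3/3, Tanaka 2/2, Petrov 2/3, Andersen 2/3, Tran 2/2, Gallo 0/2 — all within limits.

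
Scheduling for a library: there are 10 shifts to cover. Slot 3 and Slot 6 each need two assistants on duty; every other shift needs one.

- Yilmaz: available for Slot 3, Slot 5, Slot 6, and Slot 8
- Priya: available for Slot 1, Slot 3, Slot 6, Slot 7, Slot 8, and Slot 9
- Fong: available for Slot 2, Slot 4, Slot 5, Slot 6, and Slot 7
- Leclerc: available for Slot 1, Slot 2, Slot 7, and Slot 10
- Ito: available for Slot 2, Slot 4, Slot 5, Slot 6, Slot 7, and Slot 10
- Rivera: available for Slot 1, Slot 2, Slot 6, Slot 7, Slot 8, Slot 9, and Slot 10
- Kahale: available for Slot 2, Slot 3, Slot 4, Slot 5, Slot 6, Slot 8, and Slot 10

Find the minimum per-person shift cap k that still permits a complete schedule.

With 7 assistants and 12 worker-slots to fill, someone must work at least ⌈12/7⌉ = 2 shifts, so k ≥ 2.
k = 2 works: Slot 1→Priya, Slot 2→Fong, Slot 3→Yilmaz+Kahale, Slot 4→Fong, Slot 5→Yilmaz, Slot 6→Ito+Rivera, Slot 7→Leclerc, Slot 8→Rivera, Slot 9→Priya, Slot 10→Leclerc.
Loads: Yilmaz 2, Priya 2, Fong 2, Leclerc 2, Ito 1, Rivera 2, Kahale 1 — all ≤ 2.

2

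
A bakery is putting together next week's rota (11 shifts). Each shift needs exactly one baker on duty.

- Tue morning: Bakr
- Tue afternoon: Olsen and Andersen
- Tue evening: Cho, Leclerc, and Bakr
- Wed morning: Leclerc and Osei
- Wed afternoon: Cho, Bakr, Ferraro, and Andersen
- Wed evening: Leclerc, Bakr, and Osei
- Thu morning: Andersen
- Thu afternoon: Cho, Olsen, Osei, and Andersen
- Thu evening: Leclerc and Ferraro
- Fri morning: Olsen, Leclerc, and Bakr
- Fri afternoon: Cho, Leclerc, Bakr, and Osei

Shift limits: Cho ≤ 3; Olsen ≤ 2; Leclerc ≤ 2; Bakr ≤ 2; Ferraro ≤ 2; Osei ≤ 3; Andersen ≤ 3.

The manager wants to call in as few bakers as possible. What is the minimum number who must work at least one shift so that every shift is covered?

5

11 slots to fill and no one can take more than 3, so at least ⌈11/3⌉ = 4 bakers are needed.
No set of 4 bakers can cover every shift (each such set leaves at least one shift with no one available or exceeds a cap).
Cho, Olsen, Leclerc, Bakr, and Andersen alone can cover everything: Tue morning→Bakr, Tue afternoon→Olsen, Tue evening→Cho, Wed morning→Leclerc, Wed afternoon→Cho, Wed evening→Bakr, Thu morning→Andersen, Thu afternoon→Andersen, Thu evening→Leclerc, Fri morning→Olsen, Fri afternoon→Cho.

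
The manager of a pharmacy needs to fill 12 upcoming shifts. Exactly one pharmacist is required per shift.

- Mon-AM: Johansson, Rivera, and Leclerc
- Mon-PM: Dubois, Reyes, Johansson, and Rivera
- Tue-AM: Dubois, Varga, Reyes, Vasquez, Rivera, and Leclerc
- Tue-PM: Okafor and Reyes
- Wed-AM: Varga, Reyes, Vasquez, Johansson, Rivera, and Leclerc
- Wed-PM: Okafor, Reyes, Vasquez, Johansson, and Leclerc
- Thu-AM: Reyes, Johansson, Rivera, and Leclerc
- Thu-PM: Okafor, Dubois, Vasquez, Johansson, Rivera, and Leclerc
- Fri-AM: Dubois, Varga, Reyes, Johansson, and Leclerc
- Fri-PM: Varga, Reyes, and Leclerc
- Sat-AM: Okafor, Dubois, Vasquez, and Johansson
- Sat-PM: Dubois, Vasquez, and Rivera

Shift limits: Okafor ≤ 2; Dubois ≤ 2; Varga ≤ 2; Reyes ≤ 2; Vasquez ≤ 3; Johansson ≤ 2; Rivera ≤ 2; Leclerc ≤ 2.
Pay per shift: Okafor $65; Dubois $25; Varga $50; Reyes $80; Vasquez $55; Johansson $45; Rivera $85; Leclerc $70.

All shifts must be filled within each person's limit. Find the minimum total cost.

$605

Picking the cheapest available pharmacist for each shift independently would cost $445, but that ignores the shift limits.
An optimal schedule: Mon-AM→Johansson, Mon-PM→Dubois, Tue-AM→Vasquez, Tue-PM→Okafor, Wed-AM→Leclerc, Wed-PM→Vasquez, Thu-AM→Johansson, Thu-PM→Okafor, Fri-AM→Varga, Fri-PM→Varga, Sat-AM→Vasquez, Sat-PM→Dubois.
Total: 45 + 25 + 55 + 65 + 70 + 55 + 45 + 65 + 50 + 50 + 55 + 25 = $605.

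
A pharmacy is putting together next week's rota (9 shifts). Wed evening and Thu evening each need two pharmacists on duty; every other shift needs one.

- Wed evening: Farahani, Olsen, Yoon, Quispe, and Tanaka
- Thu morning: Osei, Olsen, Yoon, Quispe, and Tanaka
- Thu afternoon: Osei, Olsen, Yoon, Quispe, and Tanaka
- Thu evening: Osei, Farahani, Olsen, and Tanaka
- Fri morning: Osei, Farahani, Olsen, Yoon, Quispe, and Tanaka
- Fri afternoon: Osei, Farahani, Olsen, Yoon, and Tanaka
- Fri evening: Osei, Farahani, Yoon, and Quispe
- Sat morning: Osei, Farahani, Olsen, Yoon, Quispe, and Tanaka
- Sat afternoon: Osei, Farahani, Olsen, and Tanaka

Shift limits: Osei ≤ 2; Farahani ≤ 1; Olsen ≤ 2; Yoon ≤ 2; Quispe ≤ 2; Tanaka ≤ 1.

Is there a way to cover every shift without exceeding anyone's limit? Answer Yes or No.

Total capacity is 2+1+2+2+2+1 = 10 but 11 worker-slots are needed — infeasible.

No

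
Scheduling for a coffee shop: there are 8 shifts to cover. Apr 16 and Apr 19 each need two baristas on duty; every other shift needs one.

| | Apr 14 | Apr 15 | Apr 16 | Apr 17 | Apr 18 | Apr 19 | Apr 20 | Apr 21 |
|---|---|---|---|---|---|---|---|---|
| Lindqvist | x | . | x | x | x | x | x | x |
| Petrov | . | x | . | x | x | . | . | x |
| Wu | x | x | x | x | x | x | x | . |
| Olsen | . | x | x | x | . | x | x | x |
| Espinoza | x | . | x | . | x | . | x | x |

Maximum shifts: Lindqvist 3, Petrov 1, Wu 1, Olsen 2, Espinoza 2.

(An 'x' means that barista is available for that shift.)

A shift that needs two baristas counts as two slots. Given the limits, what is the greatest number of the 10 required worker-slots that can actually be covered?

9

Total capacity across all baristas is 3+1+1+2+2 = 9, and 10 slots are needed, so at most 9 can be filled.
An assignment achieving 9: Apr 14→Lindqvist, Apr 15→Petrov, Apr 16→Lindqvist+Olsen, Apr 17→Olsen, Apr 18→Espinoza, Apr 19→Lindqvist+Wu, Apr 20→Espinoza.
Loads: Lindqvist 3/3, Petrov 1/1, Wu 1/1, Olsen 2/2, Espinoza 2/2.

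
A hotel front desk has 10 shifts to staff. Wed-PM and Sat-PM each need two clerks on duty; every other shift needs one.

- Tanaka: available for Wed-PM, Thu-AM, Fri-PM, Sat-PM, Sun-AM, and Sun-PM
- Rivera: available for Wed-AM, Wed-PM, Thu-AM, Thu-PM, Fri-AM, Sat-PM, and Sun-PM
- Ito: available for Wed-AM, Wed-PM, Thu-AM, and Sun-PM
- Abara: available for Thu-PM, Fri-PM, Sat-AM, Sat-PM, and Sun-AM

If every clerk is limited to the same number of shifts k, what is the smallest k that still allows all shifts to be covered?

With 4 clerks and 12 worker-slots to fill, someone must work at least ⌈12/4⌉ = 3 shifts, so k ≥ 3.
k = 3 works: Wed-AM→Rivera, Wed-PM→Tanaka+Ito, Thu-AM→Ito, Thu-PM→Rivera, Fri-AM→Rivera, Fri-PM→Tanaka, Sat-AM→Abara, Sat-PM→Tanaka+Abara, Sun-AM→Abara, Sun-PM→Ito.
Loads: Tanaka 3, Rivera 3, Ito 3, Abara 3 — all ≤ 3.

3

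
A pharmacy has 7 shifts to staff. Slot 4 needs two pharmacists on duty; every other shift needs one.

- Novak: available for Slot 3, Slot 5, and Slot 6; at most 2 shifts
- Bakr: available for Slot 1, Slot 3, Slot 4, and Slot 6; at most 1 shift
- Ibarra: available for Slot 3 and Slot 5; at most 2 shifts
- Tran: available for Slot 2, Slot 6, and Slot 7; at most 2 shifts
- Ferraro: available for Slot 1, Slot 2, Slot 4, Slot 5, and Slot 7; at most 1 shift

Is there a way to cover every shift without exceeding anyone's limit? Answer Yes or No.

No

Total capacity is 8 and 8 slots are needed, so capacity alone doesn't rule it out.
Shifts {Slot 1, Slot 4} need 3 worker-slots in total, but the pharmacists available for any of those shifts (Bakr and Ferraro) can supply at most 2 among them. So no valid schedule exists.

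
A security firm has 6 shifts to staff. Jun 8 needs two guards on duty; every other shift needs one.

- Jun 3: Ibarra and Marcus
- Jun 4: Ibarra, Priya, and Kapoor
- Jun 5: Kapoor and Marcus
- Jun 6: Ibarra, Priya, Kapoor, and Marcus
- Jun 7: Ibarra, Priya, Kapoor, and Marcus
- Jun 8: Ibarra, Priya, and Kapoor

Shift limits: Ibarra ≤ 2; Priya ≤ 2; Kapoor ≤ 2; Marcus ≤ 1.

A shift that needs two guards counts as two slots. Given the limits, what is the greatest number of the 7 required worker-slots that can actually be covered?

Total capacity across all guards is 2+2+2+1 = 7, and 7 slots are needed, so at most 7 can be filled.
An assignment achieving 7: Jun 3→Ibarra, Jun 4→Ibarra, Jun 5→Kapoor, Jun 6→Priya, Jun 7→Marcus, Jun 8→Priya+Kapoor.
Loads: Ibarra 2/2, Priya 2/2, Kapoor 2/2, Marcus 1/1.

7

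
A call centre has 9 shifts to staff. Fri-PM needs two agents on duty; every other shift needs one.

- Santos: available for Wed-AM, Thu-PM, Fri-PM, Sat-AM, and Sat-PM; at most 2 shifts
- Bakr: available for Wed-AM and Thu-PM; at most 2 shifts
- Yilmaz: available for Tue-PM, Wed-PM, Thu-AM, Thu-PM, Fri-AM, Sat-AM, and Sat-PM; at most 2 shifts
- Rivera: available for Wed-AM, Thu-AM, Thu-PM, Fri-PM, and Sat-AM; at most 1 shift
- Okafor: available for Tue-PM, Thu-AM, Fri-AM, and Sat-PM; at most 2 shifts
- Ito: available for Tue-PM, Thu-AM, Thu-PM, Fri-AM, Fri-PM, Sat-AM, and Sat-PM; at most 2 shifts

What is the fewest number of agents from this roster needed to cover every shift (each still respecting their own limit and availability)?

5

10 slots to fill and no one can take more than 2, so at least ⌈10/2⌉ = 5 agents are needed.
Santos, Bakr, Yilmaz, Okafor, and Ito alone can cover everything: Tue-PM→Yilmaz, Wed-AM→Bakr, Wed-PM→Yilmaz, Thu-AM→Okafor, Thu-PM→Bakr, Fri-AM→Okafor, Fri-PM→Santos+Ito, Sat-AM→Santos, Sat-PM→Ito.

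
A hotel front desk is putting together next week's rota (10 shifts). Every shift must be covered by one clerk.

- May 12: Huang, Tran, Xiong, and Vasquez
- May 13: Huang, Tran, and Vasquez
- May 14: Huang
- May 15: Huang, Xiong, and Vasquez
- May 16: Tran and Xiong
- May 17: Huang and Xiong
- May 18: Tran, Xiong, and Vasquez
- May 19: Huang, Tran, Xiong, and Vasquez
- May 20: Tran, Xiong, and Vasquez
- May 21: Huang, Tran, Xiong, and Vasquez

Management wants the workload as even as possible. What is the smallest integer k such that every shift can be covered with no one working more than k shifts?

With 4 clerks and 10 worker-slots to fill, someone must work at least ⌈10/4⌉ = 3 shifts, so k ≥ 3.
k = 3 works: May 12→Xiong, May 13→Huang, May 14→Huang, May 15→Xiong, May 16→Tran, May 17→Huang, May 18→Tran, May 19→Xiong, May 20→Tran, May 21→Vasquez.
Loads: Huang 3, Tran 3, Xiong 3, Vasquez 1 — all ≤ 3.

3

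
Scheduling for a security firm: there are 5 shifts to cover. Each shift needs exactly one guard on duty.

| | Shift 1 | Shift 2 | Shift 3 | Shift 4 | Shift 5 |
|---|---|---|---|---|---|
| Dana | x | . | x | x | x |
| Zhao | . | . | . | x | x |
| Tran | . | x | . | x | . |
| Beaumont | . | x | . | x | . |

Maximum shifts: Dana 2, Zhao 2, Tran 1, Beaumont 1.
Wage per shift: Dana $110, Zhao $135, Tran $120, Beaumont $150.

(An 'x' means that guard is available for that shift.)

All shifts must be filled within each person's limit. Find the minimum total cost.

$610

Shift 1 can only be covered by Dana, so that assignment is forced.
Shift 3 can only be covered by Dana, so that assignment is forced.
Picking the cheapest available guard for each shift independently would cost $560, but that ignores the shift limits.
An optimal schedule: Shift 1→Dana, Shift 2→Tran, Shift 3→Dana, Shift 4→Zhao, Shift 5→Zhao.
Total: 110 + 120 + 110 + 135 + 135 = $610.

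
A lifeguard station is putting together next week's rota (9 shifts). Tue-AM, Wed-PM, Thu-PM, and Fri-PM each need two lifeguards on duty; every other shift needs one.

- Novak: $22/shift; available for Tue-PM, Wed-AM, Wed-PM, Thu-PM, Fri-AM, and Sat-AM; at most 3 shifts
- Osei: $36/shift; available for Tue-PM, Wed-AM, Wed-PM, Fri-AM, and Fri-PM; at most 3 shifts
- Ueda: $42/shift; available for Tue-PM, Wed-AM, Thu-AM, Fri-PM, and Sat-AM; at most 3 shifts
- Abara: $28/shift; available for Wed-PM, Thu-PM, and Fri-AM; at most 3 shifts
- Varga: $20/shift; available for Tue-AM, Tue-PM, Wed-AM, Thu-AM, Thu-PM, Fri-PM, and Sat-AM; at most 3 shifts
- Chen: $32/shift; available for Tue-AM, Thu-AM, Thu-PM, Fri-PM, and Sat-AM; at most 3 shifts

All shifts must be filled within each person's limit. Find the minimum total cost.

Tue-AM can only be covered by Varga and Chen, so that assignment is forced.
Picking the cheapest available lifeguard for each shift independently would cost $298, but that ignores the shift limits.
An optimal schedule: Tue-AM→Varga+Chen, Tue-PM→Varga, Wed-AM→Novak, Wed-PM→Novak+Abara, Thu-AM→Varga, Thu-PM→Abara+Chen, Fri-AM→Abara, Fri-PM→Chen+Osei, Sat-AM→Novak.
Total: 20 + 32 + 20 + 22 + 22 + 28 + 20 + 28 + 32 + 28 + 32 + 36 + 22 = $342.

$342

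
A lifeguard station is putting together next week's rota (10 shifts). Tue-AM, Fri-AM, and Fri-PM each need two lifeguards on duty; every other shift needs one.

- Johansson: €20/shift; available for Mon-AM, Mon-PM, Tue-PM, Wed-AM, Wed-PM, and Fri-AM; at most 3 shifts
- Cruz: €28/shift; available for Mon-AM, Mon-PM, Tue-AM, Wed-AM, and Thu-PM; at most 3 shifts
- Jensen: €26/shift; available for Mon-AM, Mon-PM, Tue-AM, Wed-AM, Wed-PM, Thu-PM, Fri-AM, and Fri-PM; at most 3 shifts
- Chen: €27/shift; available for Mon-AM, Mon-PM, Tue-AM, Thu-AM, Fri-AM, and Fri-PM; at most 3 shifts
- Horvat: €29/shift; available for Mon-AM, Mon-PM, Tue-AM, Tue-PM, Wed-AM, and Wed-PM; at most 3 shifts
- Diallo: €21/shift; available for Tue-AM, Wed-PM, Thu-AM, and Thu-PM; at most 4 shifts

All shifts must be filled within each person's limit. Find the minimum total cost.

€303

Fri-PM can only be covered by Jensen and Chen, so that assignment is forced.
Picking the cheapest available lifeguard for each shift independently would cost €288, but that ignores the shift limits.
An optimal schedule: Mon-AM→Jensen, Mon-PM→Chen, Tue-AM→Diallo+Chen, Tue-PM→Johansson, Wed-AM→Johansson, Wed-PM→Diallo, Thu-AM→Diallo, Thu-PM→Diallo, Fri-AM→Johansson+Jensen, Fri-PM→Jensen+Chen.
Total: 26 + 27 + 21 + 27 + 20 + 20 + 21 + 21 + 21 + 20 + 26 + 26 + 27 = €303.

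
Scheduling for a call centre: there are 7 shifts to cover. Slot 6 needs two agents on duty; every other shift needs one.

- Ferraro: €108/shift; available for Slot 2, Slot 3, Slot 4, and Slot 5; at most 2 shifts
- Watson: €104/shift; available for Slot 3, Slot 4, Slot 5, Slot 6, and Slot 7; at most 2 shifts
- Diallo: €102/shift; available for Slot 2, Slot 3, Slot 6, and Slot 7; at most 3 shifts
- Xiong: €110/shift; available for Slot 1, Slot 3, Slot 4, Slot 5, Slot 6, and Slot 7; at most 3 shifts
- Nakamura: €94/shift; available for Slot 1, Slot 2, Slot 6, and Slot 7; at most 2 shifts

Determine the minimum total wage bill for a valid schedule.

Picking the cheapest available agent for each shift independently would cost €788, but that ignores the shift limits.
An optimal schedule: Slot 1→Nakamura, Slot 2→Nakamura, Slot 3→Diallo, Slot 4→Watson, Slot 5→Ferraro, Slot 6→Diallo+Watson, Slot 7→Diallo.
Total: 94 + 94 + 102 + 104 + 108 + 102 + 104 + 102 = €810.

€810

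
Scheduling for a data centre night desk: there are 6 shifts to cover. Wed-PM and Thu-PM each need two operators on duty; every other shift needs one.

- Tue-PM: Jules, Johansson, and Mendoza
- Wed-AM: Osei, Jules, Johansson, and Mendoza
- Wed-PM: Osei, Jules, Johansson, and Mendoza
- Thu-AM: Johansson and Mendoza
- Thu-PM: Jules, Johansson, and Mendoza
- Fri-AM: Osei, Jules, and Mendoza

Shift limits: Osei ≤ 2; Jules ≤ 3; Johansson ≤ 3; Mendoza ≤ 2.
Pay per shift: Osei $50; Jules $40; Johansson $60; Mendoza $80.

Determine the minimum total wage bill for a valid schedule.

$400

Picking the cheapest available operator for each shift independently would cost $370, but that ignores the shift limits.
An optimal schedule: Tue-PM→Jules, Wed-AM→Osei, Wed-PM→Jules+Johansson, Thu-AM→Johansson, Thu-PM→Jules+Johansson, Fri-AM→Osei.
Total: 40 + 50 + 40 + 60 + 60 + 40 + 60 + 50 = $400.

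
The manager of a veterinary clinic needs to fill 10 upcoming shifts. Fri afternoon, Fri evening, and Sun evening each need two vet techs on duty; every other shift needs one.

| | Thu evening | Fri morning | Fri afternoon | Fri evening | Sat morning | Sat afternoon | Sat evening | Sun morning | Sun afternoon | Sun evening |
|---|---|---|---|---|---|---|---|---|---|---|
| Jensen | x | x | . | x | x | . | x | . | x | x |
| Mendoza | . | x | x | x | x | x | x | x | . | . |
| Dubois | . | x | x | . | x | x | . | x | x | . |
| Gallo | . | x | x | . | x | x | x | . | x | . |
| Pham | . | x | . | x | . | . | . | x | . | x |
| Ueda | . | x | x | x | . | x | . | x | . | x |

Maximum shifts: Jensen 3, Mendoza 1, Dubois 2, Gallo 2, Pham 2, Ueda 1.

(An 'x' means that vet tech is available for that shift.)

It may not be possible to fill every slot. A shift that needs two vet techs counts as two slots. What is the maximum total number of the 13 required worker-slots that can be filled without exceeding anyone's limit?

Total capacity across all vet techs is 3+1+2+2+2+1 = 11, and 13 slots are needed, so at most 11 can be filled.
An assignment achieving 11: Thu evening→Jensen, Fri morning→Gallo, Fri afternoon→Mendoza+Dubois, Fri evening→Pham, Sat morning→Dubois, Sat afternoon→Gallo, Sat evening→Jensen, Sun afternoon→Jensen, Sun evening→Pham+Ueda.
Loads: Jensen 3/3, Mendoza 1/1, Dubois 2/2, Gallo 2/2, Pham 2/2, Ueda 1/1.

11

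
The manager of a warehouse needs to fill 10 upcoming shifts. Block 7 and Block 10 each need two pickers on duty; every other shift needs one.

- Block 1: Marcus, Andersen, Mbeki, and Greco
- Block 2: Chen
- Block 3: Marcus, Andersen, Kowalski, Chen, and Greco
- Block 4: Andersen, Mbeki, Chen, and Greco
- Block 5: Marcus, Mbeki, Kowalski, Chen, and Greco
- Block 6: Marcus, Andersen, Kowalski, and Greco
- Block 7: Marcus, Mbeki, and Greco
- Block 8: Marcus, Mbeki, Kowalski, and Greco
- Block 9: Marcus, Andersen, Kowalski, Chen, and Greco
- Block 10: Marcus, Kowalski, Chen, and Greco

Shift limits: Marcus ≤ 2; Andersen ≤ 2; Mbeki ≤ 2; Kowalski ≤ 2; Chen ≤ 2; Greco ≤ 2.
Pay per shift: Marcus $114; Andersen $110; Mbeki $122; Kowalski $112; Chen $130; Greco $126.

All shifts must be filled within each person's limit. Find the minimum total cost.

Block 2 can only be covered by Chen, so that assignment is forced.
Picking the cheapest available picker for each shift independently would cost $1366, but that ignores the shift limits.
An optimal schedule: Block 1→Marcus, Block 2→Chen, Block 3→Kowalski, Block 4→Andersen, Block 5→Kowalski, Block 6→Andersen, Block 7→Marcus+Mbeki, Block 8→Mbeki, Block 9→Greco, Block 10→Chen+Greco.
Total: 114 + 130 + 112 + 110 + 112 + 110 + 114 + 122 + 122 + 126 + 130 + 126 = $1428.

$1428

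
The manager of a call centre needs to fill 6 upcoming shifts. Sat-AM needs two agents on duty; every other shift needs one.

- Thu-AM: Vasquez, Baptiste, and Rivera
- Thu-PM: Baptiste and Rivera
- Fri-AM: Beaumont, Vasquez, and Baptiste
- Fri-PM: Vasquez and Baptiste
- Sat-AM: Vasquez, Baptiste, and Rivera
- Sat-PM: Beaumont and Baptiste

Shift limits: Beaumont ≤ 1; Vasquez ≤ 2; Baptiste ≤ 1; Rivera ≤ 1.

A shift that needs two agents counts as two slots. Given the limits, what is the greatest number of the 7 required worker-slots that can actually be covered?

5

Total capacity across all agents is 1+2+1+1 = 5, and 7 slots are needed, so at most 5 can be filled.
An assignment achieving 5: Thu-AM→Vasquez, Thu-PM→Baptiste, Fri-PM→Vasquez, Sat-AM→Rivera, Sat-PM→Beaumont.
Loads: Beaumont 1/1, Vasquez 2/2, Baptiste 1/1, Rivera 1/1.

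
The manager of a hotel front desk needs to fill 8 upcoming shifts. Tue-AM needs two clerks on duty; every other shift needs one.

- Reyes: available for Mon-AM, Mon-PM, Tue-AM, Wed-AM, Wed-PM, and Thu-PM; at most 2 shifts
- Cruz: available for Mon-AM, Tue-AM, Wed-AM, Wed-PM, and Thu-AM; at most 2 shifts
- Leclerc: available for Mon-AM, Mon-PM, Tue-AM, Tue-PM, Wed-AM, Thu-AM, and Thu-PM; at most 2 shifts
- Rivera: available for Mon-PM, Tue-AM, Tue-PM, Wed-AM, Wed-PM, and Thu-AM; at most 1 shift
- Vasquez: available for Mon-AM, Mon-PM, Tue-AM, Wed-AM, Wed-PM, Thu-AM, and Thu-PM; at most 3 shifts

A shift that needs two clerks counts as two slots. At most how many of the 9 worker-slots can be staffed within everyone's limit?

Total capacity across all clerks is 2+2+2+1+3 = 10, and 9 slots are needed, so at most 9 can be filled.
An assignment achieving 9: Mon-AM→Reyes, Mon-PM→Leclerc, Tue-AM→Rivera+Vasquez, Tue-PM→Leclerc, Wed-AM→Vasquez, Wed-PM→Cruz, Thu-AM→Cruz, Thu-PM→Reyes.
Loads: Reyes 2/2, Cruz 2/2, Leclerc 2/2, Rivera 1/1, Vasquez 2/3.

9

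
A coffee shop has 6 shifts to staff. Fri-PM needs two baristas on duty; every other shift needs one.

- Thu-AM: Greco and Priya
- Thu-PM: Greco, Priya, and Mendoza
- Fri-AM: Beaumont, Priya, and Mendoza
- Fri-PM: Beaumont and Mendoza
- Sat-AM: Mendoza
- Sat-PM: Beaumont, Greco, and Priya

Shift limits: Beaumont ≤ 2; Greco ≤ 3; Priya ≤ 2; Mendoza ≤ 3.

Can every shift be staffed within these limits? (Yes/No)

Fri-PM can only be covered by Beaumont and Mendoza, so that assignment is forced.
Sat-AM can only be covered by Mendoza, so that assignment is forced.
One valid schedule: Thu-AM→Greco, Thu-PM→Greco, Fri-AM→Beaumont, Fri-PM→Beaumont+Mendoza, Sat-AM→Mendoza, Sat-PM→Greco.
Loads: Beaumont 2/2, Greco 3/3, Priya 0/2, Mendoza 2/3 — all within limits.

Yes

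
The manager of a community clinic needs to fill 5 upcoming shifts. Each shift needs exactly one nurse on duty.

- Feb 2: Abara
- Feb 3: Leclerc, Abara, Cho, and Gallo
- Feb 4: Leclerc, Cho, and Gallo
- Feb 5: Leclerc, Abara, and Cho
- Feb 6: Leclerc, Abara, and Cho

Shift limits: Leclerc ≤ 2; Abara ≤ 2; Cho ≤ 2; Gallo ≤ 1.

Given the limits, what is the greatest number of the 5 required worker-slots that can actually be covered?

5

Total capacity across all nurses is 2+2+2+1 = 7, and 5 slots are needed, so at most 5 can be filled.
An assignment achieving 5: Feb 2→Abara, Feb 3→Cho, Feb 4→Leclerc, Feb 5→Leclerc, Feb 6→Abara.
Loads: Leclerc 2/2, Abara 2/2, Cho 1/2, Gallo 0/1.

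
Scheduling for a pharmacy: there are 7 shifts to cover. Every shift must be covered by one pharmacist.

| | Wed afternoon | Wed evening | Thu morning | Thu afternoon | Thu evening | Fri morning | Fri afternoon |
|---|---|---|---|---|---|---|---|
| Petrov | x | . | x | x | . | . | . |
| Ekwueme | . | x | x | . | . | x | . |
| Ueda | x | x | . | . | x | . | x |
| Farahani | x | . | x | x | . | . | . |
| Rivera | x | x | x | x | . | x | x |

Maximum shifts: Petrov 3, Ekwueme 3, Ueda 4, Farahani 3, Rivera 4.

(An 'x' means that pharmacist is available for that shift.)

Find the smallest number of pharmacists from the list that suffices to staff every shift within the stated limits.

2

7 slots to fill and no one can take more than 4, so at least ⌈7/4⌉ = 2 pharmacists are needed.
Ueda and Rivera alone can cover everything: Wed afternoon→Ueda, Wed evening→Ueda, Thu morning→Rivera, Thu afternoon→Rivera, Thu evening→Ueda, Fri morning→Rivera, Fri afternoon→Ueda.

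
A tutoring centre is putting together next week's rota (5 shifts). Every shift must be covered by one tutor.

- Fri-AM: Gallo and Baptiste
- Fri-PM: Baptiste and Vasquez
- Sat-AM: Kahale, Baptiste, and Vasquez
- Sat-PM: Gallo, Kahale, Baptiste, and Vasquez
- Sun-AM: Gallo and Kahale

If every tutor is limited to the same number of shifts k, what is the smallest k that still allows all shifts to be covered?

With 4 tutors and 5 worker-slots to fill, someone must work at least ⌈5/4⌉ = 2 shifts, so k ≥ 2.
k = 2 works: Fri-AM→Gallo, Fri-PM→Baptiste, Sat-AM→Kahale, Sat-PM→Kahale, Sun-AM→Gallo.
Loads: Gallo 2, Kahale 2, Baptiste 1, Vasquez 0 — all ≤ 2.

2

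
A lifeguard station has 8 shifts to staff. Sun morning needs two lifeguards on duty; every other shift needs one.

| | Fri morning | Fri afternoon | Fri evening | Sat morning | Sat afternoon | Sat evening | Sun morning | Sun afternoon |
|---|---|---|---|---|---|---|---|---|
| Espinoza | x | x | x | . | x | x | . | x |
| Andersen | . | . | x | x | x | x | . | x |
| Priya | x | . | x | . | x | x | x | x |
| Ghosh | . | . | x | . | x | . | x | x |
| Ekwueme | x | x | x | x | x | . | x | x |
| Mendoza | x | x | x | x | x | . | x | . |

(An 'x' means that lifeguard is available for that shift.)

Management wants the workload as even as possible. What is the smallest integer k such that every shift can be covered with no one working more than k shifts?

With 6 lifeguards and 9 worker-slots to fill, someone must work at least ⌈9/6⌉ = 2 shifts, so k ≥ 2.
k = 2 works: Fri morning→Priya, Fri afternoon→Espinoza, Fri evening→Priya, Sat morning→Andersen, Sat afternoon→Ghosh, Sat evening→Espinoza, Sun morning→Ghosh+Ekwueme, Sun afternoon→Andersen.
Loads: Espinoza 2, Andersen 2, Priya 2, Ghosh 2, Ekwueme 1, Mendoza 0 — all ≤ 2.

2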